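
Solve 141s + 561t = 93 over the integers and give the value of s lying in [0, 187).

124

Euclid: 561 = 3·141 + 138; 141 = 1·138 + 3; 138 = 46·3 + 0 → gcd = 3; 93 = 3·31.
Back-substitution yields 141·(4) + 561·(-1) = 3, so one solution is s = 4·31 = 124, t = -1·31 = -31.
Solutions in s differ by 561/3 = 187; the one in [0, 187) is 124 mod 187 = 124.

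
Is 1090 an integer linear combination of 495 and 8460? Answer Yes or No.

By Bézout, 495m + 8460n = 1090 has integer solutions iff gcd(495, 8460) | 1090.
Euclid: 8460 = 17·495 + 45; 495 = 11·45 + 0. gcd = 45; 1090 mod 45 = 10. No.

No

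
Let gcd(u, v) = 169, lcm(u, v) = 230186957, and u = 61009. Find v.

u·v = gcd·lcm = 169·230186957 = 38901595733, so v = 38901595733/61009 = 637637.

637637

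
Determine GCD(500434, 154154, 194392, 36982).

22

500434 = 2 · 11 · 23² · 43; 154154 = 2 · 7² · 11² · 13; 194392 = 2³ · 11 · 47²; 36982 = 2 · 11 · 41²
gcd takes min exponent of each prime: 2 · 11 = 22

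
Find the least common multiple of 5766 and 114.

109554

5766 = 2 · 3 · 31²; 114 = 2 · 3 · 19
max exponents: 2 · 3 · 19 · 31² = 109554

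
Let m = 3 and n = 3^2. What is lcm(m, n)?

max exponent per prime: 3^2 = 9

9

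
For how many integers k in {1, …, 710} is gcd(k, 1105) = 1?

Prime factors of 1105: 5, 13, 17. Count integers ≤ 710 divisible by none of them.
By inclusion–exclusion: 710 − ⌊710/5⌋ − ⌊710/13⌋ − ⌊710/17⌋ + ⌊710/65⌋ + ⌊710/85⌋ + ⌊710/221⌋ − ⌊710/1105⌋ = 494.

494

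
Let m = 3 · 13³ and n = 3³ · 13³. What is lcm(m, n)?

max exponent per prime: 3³ · 13³ = 59319

59319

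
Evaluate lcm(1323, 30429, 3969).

91287

1323 = 3³ · 7²; 30429 = 3³ · 7² · 23; 3969 = 3⁴ · 7²
lcm takes max exponent of each prime: 3⁴ · 7² · 23 = 91287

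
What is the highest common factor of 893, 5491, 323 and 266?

19

893 = 19 · 47; 5491 = 17² · 19; 323 = 17 · 19; 266 = 2 · 7 · 19
gcd takes min exponent of each prime: 19 = 19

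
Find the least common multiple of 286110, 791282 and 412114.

lcm(286110, 791282) = 286110·791282/gcd = 226393693020/578 = 391684590
lcm(391684590, 412114) = 391684590·412114/gcd = 161418703123260/578 = 279271112670

279271112670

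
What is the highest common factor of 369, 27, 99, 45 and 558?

9

369 = 3² · 41; 27 = 3³; 99 = 3² · 11; 45 = 3² · 5; 558 = 2 · 3² · 31
gcd takes min exponent of each prime: 3² = 9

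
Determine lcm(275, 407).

275 = 5² · 11; 407 = 11 · 37
max exponents: 5² · 11 · 37 = 10175

10175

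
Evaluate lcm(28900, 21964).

549100

gcd first: 28900 = 1·21964 + 6936; 21964 = 3·6936 + 1156; 6936 = 6·1156 + 0 → gcd = 1156
lcm = 28900·21964/gcd = 634759600/1156 = 549100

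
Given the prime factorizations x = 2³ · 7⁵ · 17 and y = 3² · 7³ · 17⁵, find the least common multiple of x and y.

1718174635128

max exponent per prime: 2³ · 3² · 7⁵ · 17⁵ = 1718174635128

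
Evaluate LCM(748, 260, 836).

748 = 2² · 11 · 17; 260 = 2² · 5 · 13; 836 = 2² · 11 · 19
lcm takes max exponent of each prime: 2² · 5 · 11 · 13 · 17 · 19 = 923780

923780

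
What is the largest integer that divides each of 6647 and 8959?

289

6647 = 17² · 23
8959 = 17² · 31
Common: 17² = 289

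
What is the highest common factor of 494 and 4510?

2

494 = 2 · 13 · 19
4510 = 2 · 5 · 11 · 41
Common: 2 = 2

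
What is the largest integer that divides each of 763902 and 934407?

9

Euclid: 934407 = 1·763902 + 170505; 763902 = 4·170505 + 81882; 170505 = 2·81882 + 6741; 81882 = 12·6741 + 990; 6741 = 6·990 + 801; 990 = 1·801 + 189; 801 = 4·189 + 45; 189 = 4·45 + 9; 45 = 5·9 + 0. Last nonzero remainder: 9.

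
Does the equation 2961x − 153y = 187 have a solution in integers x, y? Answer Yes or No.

gcd(2961, 153): 2961 = 19·153 + 54; 153 = 2·54 + 45; 54 = 1·45 + 9; 45 = 5·9 + 0 → 9
9 does not divide 187, so a solution does not exist.

No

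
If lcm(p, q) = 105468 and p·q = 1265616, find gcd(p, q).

gcd·lcm = product, so gcd = 1265616/105468 = 12.

12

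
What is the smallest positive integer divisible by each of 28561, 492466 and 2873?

lcm(28561, 492466) = 28561·492466/gcd = 14065321426/169 = 83226754
lcm(83226754, 2873) = 83226754·2873/gcd = 239110464242/169 = 1414854818

1414854818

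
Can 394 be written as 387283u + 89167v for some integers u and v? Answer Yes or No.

gcd(387283, 89167): 387283 = 4·89167 + 30615; 89167 = 2·30615 + 27937; 30615 = 1·27937 + 2678; 27937 = 10·2678 + 1157; 2678 = 2·1157 + 364; 1157 = 3·364 + 65; 364 = 5·65 + 39; 65 = 1·39 + 26; 39 = 1·26 + 13; 26 = 2·13 + 0 → 13
13 does not divide 394, so a solution does not exist.

No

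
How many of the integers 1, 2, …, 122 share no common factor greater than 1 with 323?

109

323 = 17·19. Inclusion–exclusion on these primes:
122 − ⌊122/17⌋ − ⌊122/19⌋ + ⌊122/323⌋ = 109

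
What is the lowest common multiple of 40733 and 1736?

10101784

40733 = 7 · 11 · 23²; 1736 = 2³ · 7 · 31
max exponents: 2³ · 7 · 11 · 23² · 31 = 10101784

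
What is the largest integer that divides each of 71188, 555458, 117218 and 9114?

gcd(71188, 555458): 555458 = 7·71188 + 57142; 71188 = 1·57142 + 14046; 57142 = 4·14046 + 958; 14046 = 14·958 + 634; 958 = 1·634 + 324; 634 = 1·324 + 310; 324 = 1·310 + 14; 310 = 22·14 + 2; 14 = 7·2 + 0 → 2
gcd(2, 117218): 117218 = 58609·2 + 0 → 2
gcd(2, 9114): 9114 = 4557·2 + 0 → 2

2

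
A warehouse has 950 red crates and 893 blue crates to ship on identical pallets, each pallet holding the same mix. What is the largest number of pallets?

Euclid: 950 = 1·893 + 57; 893 = 15·57 + 38; 57 = 1·38 + 19; 38 = 2·19 + 0. Last nonzero remainder: 19.

19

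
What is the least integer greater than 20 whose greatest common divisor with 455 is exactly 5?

25

gcd(a, 455) = 5 forces 5 | a; write a = 5s. Then gcd(5s, 5·91) = 5·gcd(s, 91), so need gcd(s, 91) = 1.
5s > 20 gives s ≥ 5. The least s ≥ 5 coprime to 91 is 5, so a = 5·5 = 25.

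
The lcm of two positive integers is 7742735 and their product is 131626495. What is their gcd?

From gcd × lcm = mn: gcd = 131626495 / 7742735 = 17.

17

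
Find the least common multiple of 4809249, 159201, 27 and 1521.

lcm(4809249, 159201) = 4809249·159201/gcd = 765637250049/9 = 85070805561
lcm(85070805561, 27) = 85070805561·27/gcd = 2296911750147/9 = 255212416683
lcm(255212416683, 1521) = 255212416683·1521/gcd = 388178085774843/9 = 43130898419427

43130898419427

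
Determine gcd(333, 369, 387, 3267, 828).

333 = 3² · 37; 369 = 3² · 41; 387 = 3² · 43; 3267 = 3³ · 11²; 828 = 2² · 3² · 23
gcd takes min exponent of each prime: 3² = 9

9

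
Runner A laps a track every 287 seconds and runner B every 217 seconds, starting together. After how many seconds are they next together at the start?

8897

gcd first: 287 = 1·217 + 70; 217 = 3·70 + 7; 70 = 10·7 + 0 → gcd = 7
lcm = 287·217/gcd = 62279/7 = 8897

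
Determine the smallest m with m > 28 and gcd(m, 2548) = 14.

42

2548 = 14·182. Any m with gcd(m, 2548) = 14 is a multiple of 14, say 14s, with s coprime to 182.
Need s > 28/14, so s ≥ 3. First s ≥ 3 with gcd(s, 182) = 1 is s = 3. Thus m = 14·3 = 42.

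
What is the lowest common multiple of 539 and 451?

22099

gcd first: 539 = 1·451 + 88; 451 = 5·88 + 11; 88 = 8·11 + 0 → gcd = 11
lcm = 539·451/gcd = 243089/11 = 22099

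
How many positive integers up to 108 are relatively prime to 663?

Prime factors of 663: 3, 13, 17. Count integers ≤ 108 divisible by none of them.
By inclusion–exclusion: 108 − ⌊108/3⌋ − ⌊108/13⌋ − ⌊108/17⌋ + ⌊108/39⌋ + ⌊108/51⌋ + ⌊108/221⌋ − ⌊108/663⌋ = 62.

62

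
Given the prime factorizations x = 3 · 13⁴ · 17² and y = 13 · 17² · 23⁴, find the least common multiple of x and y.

max exponent per prime: 3 · 13⁴ · 17² · 23⁴ = 6929531140467

6929531140467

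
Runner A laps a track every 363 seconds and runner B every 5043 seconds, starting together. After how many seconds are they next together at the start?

363 = 3 · 11²; 5043 = 3 · 41²
max exponents: 3 · 11² · 41² = 610203

610203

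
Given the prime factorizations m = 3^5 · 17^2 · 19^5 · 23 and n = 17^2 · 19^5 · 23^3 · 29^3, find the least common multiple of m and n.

51599990642429327499

max exponent per prime: 3^5 · 17^2 · 19^5 · 23^3 · 29^3 = 51599990642429327499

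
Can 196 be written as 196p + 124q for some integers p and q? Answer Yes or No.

Yes

gcd(196, 124): 196 = 1·124 + 72; 124 = 1·72 + 52; 72 = 1·52 + 20; 52 = 2·20 + 12; 20 = 1·12 + 8; 12 = 1·8 + 4; 8 = 2·4 + 0 → 4
4 divides 196, so a solution exists.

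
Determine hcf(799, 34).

17

799 = 17 · 47
34 = 2 · 17
Common: 17 = 17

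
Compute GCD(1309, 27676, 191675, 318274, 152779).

187

1309 = 7 · 11 · 17; 27676 = 2² · 11 · 17 · 37; 191675 = 5² · 11 · 17 · 41; 318274 = 2 · 11 · 17 · 23 · 37; 152779 = 11 · 17 · 19 · 43
gcd takes min exponent of each prime: 11 · 17 = 187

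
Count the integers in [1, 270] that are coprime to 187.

232

Prime factors of 187: 11, 17. Count integers ≤ 270 divisible by none of them.
By inclusion–exclusion: 270 − ⌊270/11⌋ − ⌊270/17⌋ + ⌊270/187⌋ = 232.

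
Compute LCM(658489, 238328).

658489 = 13 · 37³; 238328 = 2³ · 31³
max exponents: 2³ · 13 · 31³ · 37³ = 156936366392

156936366392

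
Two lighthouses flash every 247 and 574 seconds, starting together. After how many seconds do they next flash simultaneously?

247 = 13 · 19; 574 = 2 · 7 · 41
max exponents: 2 · 7 · 13 · 19 · 41 = 141778

141778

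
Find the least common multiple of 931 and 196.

3724

931 = 7² · 19; 196 = 2² · 7²
max exponents: 2² · 7² · 19 = 3724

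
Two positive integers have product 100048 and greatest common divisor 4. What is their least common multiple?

gcd·lcm = product, so lcm = 100048/4 = 25012.

25012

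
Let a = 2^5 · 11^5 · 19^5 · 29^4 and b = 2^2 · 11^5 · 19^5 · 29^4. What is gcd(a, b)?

1128193033017907076

min exponent per shared prime: 2^2 · 11^5 · 19^5 · 29^4 = 1128193033017907076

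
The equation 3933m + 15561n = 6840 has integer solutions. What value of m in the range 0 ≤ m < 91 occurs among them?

69

Reduce mod 15561: 3933m ≡ 6840 (mod 15561). With g = gcd(3933, 15561) = 171 dividing 6840, divide through: 23m ≡ 40 (mod 91).
Since gcd(23, 91) = 1, m ≡ 40·(23)⁻¹ ≡ 69 (mod 91). Smallest non-negative: 69.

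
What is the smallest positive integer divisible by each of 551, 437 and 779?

519593

551 = 19 · 29; 437 = 19 · 23; 779 = 19 · 41
lcm takes max exponent of each prime: 19 · 23 · 29 · 41 = 519593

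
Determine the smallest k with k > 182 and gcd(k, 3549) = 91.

Multiples of 91 above 182: 91·3, 91·4, … . Need the cofactor coprime to 3549/91 = 39.
Checking s = 3, 4, … the first with gcd(s, 39) = 1 is s = 4, giving 364.

364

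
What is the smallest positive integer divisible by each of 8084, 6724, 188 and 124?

lcm(8084, 6724) = 8084·6724/gcd = 54356816/4 = 13589204
lcm(13589204, 188) = 13589204·188/gcd = 2554770352/188 = 13589204
lcm(13589204, 124) = 13589204·124/gcd = 1685061296/4 = 421265324

421265324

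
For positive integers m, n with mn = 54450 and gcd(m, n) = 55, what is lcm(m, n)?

990

Since gcd(m,n)·lcm(m,n) = mn, lcm = 54450/55 = 990.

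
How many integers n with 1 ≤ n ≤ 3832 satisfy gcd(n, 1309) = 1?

1309 = 7·11·17. Inclusion–exclusion on these primes:
3832 − ⌊3832/7⌋ − ⌊3832/11⌋ − ⌊3832/17⌋ + ⌊3832/77⌋ + ⌊3832/119⌋ + ⌊3832/187⌋ − ⌊3832/1309⌋ = 2811

2811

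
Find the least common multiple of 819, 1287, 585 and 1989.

819 = 3² · 7 · 13; 1287 = 3² · 11 · 13; 585 = 3² · 5 · 13; 1989 = 3² · 13 · 17
lcm takes max exponent of each prime: 3² · 5 · 7 · 11 · 13 · 17 = 765765

765765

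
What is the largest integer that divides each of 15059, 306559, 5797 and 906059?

11

15059 = 11 · 37²; 306559 = 11 · 29 · 31²; 5797 = 11 · 17 · 31; 906059 = 7² · 11 · 41²
gcd takes min exponent of each prime: 11 = 11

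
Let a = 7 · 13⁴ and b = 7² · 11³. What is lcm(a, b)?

max exponent per prime: 7² · 11³ · 13⁴ = 1862719859

1862719859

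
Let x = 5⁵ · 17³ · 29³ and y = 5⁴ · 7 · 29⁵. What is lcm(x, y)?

2204371641434375

max exponent per prime: 5⁵ · 7 · 17³ · 29⁵ = 2204371641434375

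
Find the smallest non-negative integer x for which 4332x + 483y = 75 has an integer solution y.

Reduce mod 483: 4332x ≡ 75 (mod 483). With g = gcd(4332, 483) = 3 dividing 75, divide through: 1444x ≡ 25 (mod 161).
Since gcd(1444, 161) = 1, x ≡ 25·(1444)⁻¹ ≡ 156 (mod 161). Smallest non-negative: 156.

156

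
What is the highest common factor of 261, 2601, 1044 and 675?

9

261 = 3² · 29; 2601 = 3² · 17²; 1044 = 2² · 3² · 29; 675 = 3³ · 5²
gcd takes min exponent of each prime: 3² = 9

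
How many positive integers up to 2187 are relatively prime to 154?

154 = 2·7·11. Inclusion–exclusion on these primes:
2187 − ⌊2187/2⌋ − ⌊2187/7⌋ − ⌊2187/11⌋ + ⌊2187/14⌋ + ⌊2187/22⌋ + ⌊2187/77⌋ − ⌊2187/154⌋ = 853

853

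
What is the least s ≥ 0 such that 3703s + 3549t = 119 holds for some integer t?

gcd(3703, 3549) = 7 (Euclid: 3703 = 1·3549 + 154; 3549 = 23·154 + 7; 154 = 22·7 + 0), and 7 | 119.
Extended Euclid: 3703·(-23) + 3549·(24) = 7. Scale by 17: s₀ = -391.
General solution s = s₀ + 507k; reducing mod 507 gives s = 116 (and t = -121).

116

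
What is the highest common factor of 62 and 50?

Euclid: 62 = 1·50 + 12; 50 = 4·12 + 2; 12 = 6·2 + 0. Last nonzero remainder: 2.

2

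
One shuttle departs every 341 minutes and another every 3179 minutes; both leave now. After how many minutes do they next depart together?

gcd first: 3179 = 9·341 + 110; 341 = 3·110 + 11; 110 = 10·11 + 0 → gcd = 11
lcm = 341·3179/gcd = 1084039/11 = 98549

98549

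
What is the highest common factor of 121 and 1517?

121 = 11²
1517 = 37 · 41
Common: 1 = 1

1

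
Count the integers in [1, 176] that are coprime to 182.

Prime factors of 182: 2, 7, 13. Count integers ≤ 176 divisible by none of them.
By inclusion–exclusion: 176 − ⌊176/2⌋ − ⌊176/7⌋ − ⌊176/13⌋ + ⌊176/14⌋ + ⌊176/26⌋ + ⌊176/91⌋ − ⌊176/182⌋ = 69.

69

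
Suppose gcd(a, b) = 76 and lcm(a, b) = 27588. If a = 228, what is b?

a·b = gcd·lcm = 76·27588 = 2096688, so b = 2096688/228 = 9196.

9196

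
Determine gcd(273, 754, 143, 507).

13

273 = 3 · 7 · 13; 754 = 2 · 13 · 29; 143 = 11 · 13; 507 = 3 · 13²
gcd takes min exponent of each prime: 13 = 13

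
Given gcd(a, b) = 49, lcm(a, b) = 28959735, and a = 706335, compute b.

Using ab = gcd(a,b)·lcm(a,b) = 49·28959735 = 1419027015, we get b = 1419027015/706335 = 2009.

2009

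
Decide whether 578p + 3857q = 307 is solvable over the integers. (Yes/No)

By Bézout, 578p + 3857q = 307 has integer solutions iff gcd(578, 3857) | 307.
Euclid: 3857 = 6·578 + 389; 578 = 1·389 + 189; 389 = 2·189 + 11; 189 = 17·11 + 2; 11 = 5·2 + 1; 2 = 2·1 + 0. gcd = 1; 307 mod 1 = 0. Yes.

Yes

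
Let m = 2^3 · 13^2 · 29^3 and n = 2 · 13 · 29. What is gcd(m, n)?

min exponent per shared prime: 2 · 13 · 29 = 754

754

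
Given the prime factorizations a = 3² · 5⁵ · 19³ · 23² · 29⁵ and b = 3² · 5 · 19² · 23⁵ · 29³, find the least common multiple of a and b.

25467276503984791303125

max exponent per prime: 3² · 5⁵ · 19³ · 23⁵ · 29⁵ = 25467276503984791303125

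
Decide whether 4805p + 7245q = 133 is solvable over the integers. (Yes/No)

gcd(4805, 7245): 7245 = 1·4805 + 2440; 4805 = 1·2440 + 2365; 2440 = 1·2365 + 75; 2365 = 31·75 + 40; 75 = 1·40 + 35; 40 = 1·35 + 5; 35 = 7·5 + 0 → 5
5 does not divide 133, so a solution does not exist.

No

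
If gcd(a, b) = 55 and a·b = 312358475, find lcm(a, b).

For any two positive integers, gcd × lcm equals their product. Hence lcm = 312358475 / 55 = 5679245.

5679245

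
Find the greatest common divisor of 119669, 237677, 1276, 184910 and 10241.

11

119669 = 11² · 23 · 43; 237677 = 11 · 17 · 31 · 41; 1276 = 2² · 11 · 29; 184910 = 2 · 5 · 11 · 41²; 10241 = 7² · 11 · 19
gcd takes min exponent of each prime: 11 = 11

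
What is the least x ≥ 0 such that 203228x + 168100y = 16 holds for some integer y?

gcd(203228, 168100) = 4 (Euclid: 203228 = 1·168100 + 35128; 168100 = 4·35128 + 27588; 35128 = 1·27588 + 7540; 27588 = 3·7540 + 4968; 7540 = 1·4968 + 2572; 4968 = 1·2572 + 2396; 2572 = 1·2396 + 176; 2396 = 13·176 + 108; 176 = 1·108 + 68; 108 = 1·68 + 40; 68 = 1·40 + 28; 40 = 1·28 + 12; 28 = 2·12 + 4; 12 = 3·4 + 0), and 4 | 16.
Extended Euclid: 203228·(12418) + 168100·(-15013) = 4. Scale by 4: x₀ = 49672.
General solution x = x₀ + 42025t; reducing mod 42025 gives x = 7647 (and y = -9245).

7647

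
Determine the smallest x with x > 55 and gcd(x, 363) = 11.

363 = 11·33. Any x with gcd(x, 363) = 11 is a multiple of 11, say 11s, with s coprime to 33.
Need s > 55/11, so s ≥ 6. First s ≥ 6 with gcd(s, 33) = 1 is s = 7. Thus x = 11·7 = 77.

77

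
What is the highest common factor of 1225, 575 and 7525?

25

1225 = 5² · 7²; 575 = 5² · 23; 7525 = 5² · 7 · 43
gcd takes min exponent of each prime: 5² = 25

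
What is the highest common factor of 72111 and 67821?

Euclid: 72111 = 1·67821 + 4290; 67821 = 15·4290 + 3471; 4290 = 1·3471 + 819; 3471 = 4·819 + 195; 819 = 4·195 + 39; 195 = 5·39 + 0. Last nonzero remainder: 39.

39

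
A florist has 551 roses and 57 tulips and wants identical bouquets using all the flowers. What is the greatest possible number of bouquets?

19

Euclid: 551 = 9·57 + 38; 57 = 1·38 + 19; 38 = 2·19 + 0. Last nonzero remainder: 19.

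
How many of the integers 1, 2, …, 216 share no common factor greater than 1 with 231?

113

231 = 3·7·11. Inclusion–exclusion on these primes:
216 − ⌊216/3⌋ − ⌊216/7⌋ − ⌊216/11⌋ + ⌊216/21⌋ + ⌊216/33⌋ + ⌊216/77⌋ − ⌊216/231⌋ = 113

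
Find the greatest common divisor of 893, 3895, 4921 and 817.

19

893 = 19 · 47; 3895 = 5 · 19 · 41; 4921 = 7 · 19 · 37; 817 = 19 · 43
gcd takes min exponent of each prime: 19 = 19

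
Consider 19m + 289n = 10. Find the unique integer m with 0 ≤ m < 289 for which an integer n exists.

Euclid: 289 = 15·19 + 4; 19 = 4·4 + 3; 4 = 1·3 + 1; 3 = 3·1 + 0 → gcd = 1; 10 = 1·10.
Back-substitution yields 19·(-76) + 289·(5) = 1, so one solution is m = -76·10 = -760, n = 5·10 = 50.
Solutions in m differ by 289/1 = 289; the one in [0, 289) is -760 mod 289 = 107.

107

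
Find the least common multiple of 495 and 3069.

15345

495 = 3² · 5 · 11; 3069 = 3² · 11 · 31
max exponents: 3² · 5 · 11 · 31 = 15345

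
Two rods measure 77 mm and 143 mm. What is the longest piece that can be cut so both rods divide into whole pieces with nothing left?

Euclid: 143 = 1·77 + 66; 77 = 1·66 + 11; 66 = 6·11 + 0. Last nonzero remainder: 11.

11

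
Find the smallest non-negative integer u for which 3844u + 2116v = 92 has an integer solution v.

Reduce mod 2116: 3844u ≡ 92 (mod 2116). With g = gcd(3844, 2116) = 4 dividing 92, divide through: 961u ≡ 23 (mod 529).
Since gcd(961, 529) = 1, u ≡ 23·(961)⁻¹ ≡ 207 (mod 529). Smallest non-negative: 207.

207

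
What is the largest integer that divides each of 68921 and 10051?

Euclid: 68921 = 6·10051 + 8615; 10051 = 1·8615 + 1436; 8615 = 5·1436 + 1435; 1436 = 1·1435 + 1; 1435 = 1435·1 + 0. Last nonzero remainder: 1.

1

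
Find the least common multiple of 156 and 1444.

gcd first: 1444 = 9·156 + 40; 156 = 3·40 + 36; 40 = 1·36 + 4; 36 = 9·4 + 0 → gcd = 4
lcm = 156·1444/gcd = 225264/4 = 56316

56316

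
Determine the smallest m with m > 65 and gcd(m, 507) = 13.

91

gcd(m, 507) = 13 forces 13 | m; write m = 13s. Then gcd(13s, 13·39) = 13·gcd(s, 39), so need gcd(s, 39) = 1.
13s > 65 gives s ≥ 6. The least s ≥ 6 coprime to 39 is 7, so m = 13·7 = 91.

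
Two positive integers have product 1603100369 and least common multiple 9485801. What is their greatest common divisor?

gcd·lcm = product, so gcd = 1603100369/9485801 = 169.

169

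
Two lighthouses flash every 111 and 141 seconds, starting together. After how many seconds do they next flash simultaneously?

5217

gcd first: 141 = 1·111 + 30; 111 = 3·30 + 21; 30 = 1·21 + 9; 21 = 2·9 + 3; 9 = 3·3 + 0 → gcd = 3
lcm = 111·141/gcd = 15651/3 = 5217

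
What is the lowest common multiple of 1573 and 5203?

67639

gcd first: 5203 = 3·1573 + 484; 1573 = 3·484 + 121; 484 = 4·121 + 0 → gcd = 121
lcm = 1573·5203/gcd = 8184319/121 = 67639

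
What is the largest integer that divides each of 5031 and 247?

Euclid: 5031 = 20·247 + 91; 247 = 2·91 + 65; 91 = 1·65 + 26; 65 = 2·26 + 13; 26 = 2·13 + 0. Last nonzero remainder: 13.

13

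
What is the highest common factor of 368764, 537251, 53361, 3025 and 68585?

11

368764 = 2² · 11 · 17² · 29; 537251 = 11 · 13² · 17²; 53361 = 3² · 7² · 11²; 3025 = 5² · 11²; 68585 = 5 · 11 · 29 · 43
gcd takes min exponent of each prime: 11 = 11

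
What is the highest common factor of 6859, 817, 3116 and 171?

19

gcd(6859, 817): 6859 = 8·817 + 323; 817 = 2·323 + 171; 323 = 1·171 + 152; 171 = 1·152 + 19; 152 = 8·19 + 0 → 19
gcd(19, 3116): 3116 = 164·19 + 0 → 19
gcd(19, 171): 171 = 9·19 + 0 → 19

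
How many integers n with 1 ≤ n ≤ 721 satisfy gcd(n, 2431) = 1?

570

2431 = 11·13·17. Inclusion–exclusion on these primes:
721 − ⌊721/11⌋ − ⌊721/13⌋ − ⌊721/17⌋ + ⌊721/143⌋ + ⌊721/187⌋ + ⌊721/221⌋ − ⌊721/2431⌋ = 570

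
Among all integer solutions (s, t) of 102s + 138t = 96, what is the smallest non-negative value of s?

5

gcd(102, 138) = 6 (Euclid: 138 = 1·102 + 36; 102 = 2·36 + 30; 36 = 1·30 + 6; 30 = 5·6 + 0), and 6 | 96.
Extended Euclid: 102·(-4) + 138·(3) = 6. Scale by 16: s₀ = -64.
General solution s = s₀ + 23k; reducing mod 23 gives s = 5 (and t = -3).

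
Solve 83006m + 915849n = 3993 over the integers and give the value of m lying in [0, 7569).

2946

gcd(83006, 915849) = 121 (Euclid: 915849 = 11·83006 + 2783; 83006 = 29·2783 + 2299; 2783 = 1·2299 + 484; 2299 = 4·484 + 363; 484 = 1·363 + 121; 363 = 3·121 + 0), and 121 | 3993.
Extended Euclid: 83006·(-1975) + 915849·(179) = 121. Scale by 33: m₀ = -65175.
General solution m = m₀ + 7569t; reducing mod 7569 gives m = 2946 (and n = -267).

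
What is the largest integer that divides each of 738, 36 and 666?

738 = 2 · 3² · 41; 36 = 2² · 3²; 666 = 2 · 3² · 37
gcd takes min exponent of each prime: 2 · 3² = 18

18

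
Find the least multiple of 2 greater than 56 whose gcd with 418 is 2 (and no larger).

58

Multiples of 2 above 56: 2·29, 2·30, … . Need the cofactor coprime to 418/2 = 209.
Checking s = 29, 30, … the first with gcd(s, 209) = 1 is s = 29, giving 58.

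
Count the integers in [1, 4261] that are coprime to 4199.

4199 = 13·17·19. Inclusion–exclusion on these primes:
4261 − ⌊4261/13⌋ − ⌊4261/17⌋ − ⌊4261/19⌋ + ⌊4261/221⌋ + ⌊4261/247⌋ + ⌊4261/323⌋ − ⌊4261/4199⌋ = 3508

3508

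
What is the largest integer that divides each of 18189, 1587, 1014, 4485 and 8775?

gcd(18189, 1587): 18189 = 11·1587 + 732; 1587 = 2·732 + 123; 732 = 5·123 + 117; 123 = 1·117 + 6; 117 = 19·6 + 3; 6 = 2·3 + 0 → 3
gcd(3, 1014): 1014 = 338·3 + 0 → 3
gcd(3, 4485): 4485 = 1495·3 + 0 → 3
gcd(3, 8775): 8775 = 2925·3 + 0 → 3

3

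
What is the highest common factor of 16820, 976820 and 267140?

20

gcd(16820, 976820): 976820 = 58·16820 + 1260; 16820 = 13·1260 + 440; 1260 = 2·440 + 380; 440 = 1·380 + 60; 380 = 6·60 + 20; 60 = 3·20 + 0 → 20
gcd(20, 267140): 267140 = 13357·20 + 0 → 20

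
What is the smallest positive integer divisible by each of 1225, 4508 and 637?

lcm(1225, 4508) = 1225·4508/gcd = 5522300/49 = 112700
lcm(112700, 637) = 112700·637/gcd = 71789900/49 = 1465100

1465100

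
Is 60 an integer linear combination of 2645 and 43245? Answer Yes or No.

By Bézout, 2645m − 43245n = 60 has integer solutions iff gcd(2645, 43245) | 60.
Euclid: 43245 = 16·2645 + 925; 2645 = 2·925 + 795; 925 = 1·795 + 130; 795 = 6·130 + 15; 130 = 8·15 + 10; 15 = 1·10 + 5; 10 = 2·5 + 0. gcd = 5; 60 mod 5 = 0. Yes.

Yes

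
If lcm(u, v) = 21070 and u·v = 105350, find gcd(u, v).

gcd·lcm = product, so gcd = 105350/21070 = 5.

5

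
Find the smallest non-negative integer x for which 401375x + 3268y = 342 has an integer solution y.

66

Reduce mod 3268: 401375x ≡ 342 (mod 3268). With g = gcd(401375, 3268) = 19 dividing 342, divide through: 21125x ≡ 18 (mod 172).
Since gcd(21125, 172) = 1, x ≡ 18·(21125)⁻¹ ≡ 66 (mod 172). Smallest non-negative: 66.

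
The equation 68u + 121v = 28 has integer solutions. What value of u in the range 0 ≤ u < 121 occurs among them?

gcd(68, 121) = 1 (Euclid: 121 = 1·68 + 53; 68 = 1·53 + 15; 53 = 3·15 + 8; 15 = 1·8 + 7; 8 = 1·7 + 1; 7 = 7·1 + 0), and 1 | 28.
Extended Euclid: 68·(-16) + 121·(9) = 1. Scale by 28: u₀ = -448.
General solution u = u₀ + 121t; reducing mod 121 gives u = 36 (and v = -20).

36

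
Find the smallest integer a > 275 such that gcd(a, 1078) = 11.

Multiples of 11 above 275: 11·26, 11·27, … . Need the cofactor coprime to 1078/11 = 98.
Checking s = 26, 27, … the first with gcd(s, 98) = 1 is s = 27, giving 297.

297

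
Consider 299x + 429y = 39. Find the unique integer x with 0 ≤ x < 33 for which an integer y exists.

3

gcd(299, 429) = 13 (Euclid: 429 = 1·299 + 130; 299 = 2·130 + 39; 130 = 3·39 + 13; 39 = 3·13 + 0), and 13 | 39.
Extended Euclid: 299·(-10) + 429·(7) = 13. Scale by 3: x₀ = -30.
General solution x = x₀ + 33t; reducing mod 33 gives x = 3 (and y = -2).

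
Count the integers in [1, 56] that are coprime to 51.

36

51 = 3·17. Inclusion–exclusion on these primes:
56 − ⌊56/3⌋ − ⌊56/17⌋ + ⌊56/51⌋ = 36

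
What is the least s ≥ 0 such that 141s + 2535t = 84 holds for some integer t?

Euclid: 2535 = 17·141 + 138; 141 = 1·138 + 3; 138 = 46·3 + 0 → gcd = 3; 84 = 3·28.
Back-substitution yields 141·(18) + 2535·(-1) = 3, so one solution is s = 18·28 = 504, t = -1·28 = -28.
Solutions in s differ by 2535/3 = 845; the one in [0, 845) is 504 mod 845 = 504.

504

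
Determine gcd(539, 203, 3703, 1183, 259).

539 = 7² · 11; 203 = 7 · 29; 3703 = 7 · 23²; 1183 = 7 · 13²; 259 = 7 · 37
gcd takes min exponent of each prime: 7 = 7

7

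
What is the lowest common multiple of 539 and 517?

539 = 7² · 11; 517 = 11 · 47
max exponents: 7² · 11 · 47 = 25333

25333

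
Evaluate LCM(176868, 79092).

176868 = 2² · 3² · 17³; 79092 = 2² · 3² · 13³
max exponents: 2² · 3² · 13³ · 17³ = 388578996

388578996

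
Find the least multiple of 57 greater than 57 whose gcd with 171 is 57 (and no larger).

114

Multiples of 57 above 57: 57·2, 57·3, … . Need the cofactor coprime to 171/57 = 3.
Checking s = 2, 3, … the first with gcd(s, 3) = 1 is s = 2, giving 114.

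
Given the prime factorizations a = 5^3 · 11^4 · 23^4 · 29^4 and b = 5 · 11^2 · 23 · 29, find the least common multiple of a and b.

max exponent per prime: 5^3 · 11^4 · 23^4 · 29^4 = 362229727625220125

362229727625220125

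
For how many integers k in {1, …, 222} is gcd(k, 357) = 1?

119

357 = 3·7·17. Inclusion–exclusion on these primes:
222 − ⌊222/3⌋ − ⌊222/7⌋ − ⌊222/17⌋ + ⌊222/21⌋ + ⌊222/51⌋ + ⌊222/119⌋ − ⌊222/357⌋ = 119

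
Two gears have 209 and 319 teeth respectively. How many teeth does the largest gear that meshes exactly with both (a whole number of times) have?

11

209 = 11 · 19
319 = 11 · 29
Common: 11 = 11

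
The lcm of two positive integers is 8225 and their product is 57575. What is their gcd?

gcd·lcm = product, so gcd = 57575/8225 = 7.

7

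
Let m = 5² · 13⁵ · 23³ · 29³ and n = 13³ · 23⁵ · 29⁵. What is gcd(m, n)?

min exponent per shared prime: 13³ · 23³ · 29³ = 651939895711

651939895711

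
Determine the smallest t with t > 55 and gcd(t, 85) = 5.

60

85 = 5·17. Any t with gcd(t, 85) = 5 is a multiple of 5, say 5s, with s coprime to 17.
Need s > 55/5, so s ≥ 12. First s ≥ 12 with gcd(s, 17) = 1 is s = 12. Thus t = 5·12 = 60.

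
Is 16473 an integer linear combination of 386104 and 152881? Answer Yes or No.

By Bézout, 386104s + 152881t = 16473 has integer solutions iff gcd(386104, 152881) | 16473.
Euclid: 386104 = 2·152881 + 80342; 152881 = 1·80342 + 72539; 80342 = 1·72539 + 7803; 72539 = 9·7803 + 2312; 7803 = 3·2312 + 867; 2312 = 2·867 + 578; 867 = 1·578 + 289; 578 = 2·289 + 0. gcd = 289; 16473 mod 289 = 0. Yes.

Yes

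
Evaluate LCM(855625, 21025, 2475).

71238481875

855625 = 5⁴ · 37²; 21025 = 5² · 29²; 2475 = 3² · 5² · 11
lcm takes max exponent of each prime: 3² · 5⁴ · 11 · 29² · 37² = 71238481875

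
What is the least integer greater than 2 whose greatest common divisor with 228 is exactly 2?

Multiples of 2 above 2: 2·2, 2·3, … . Need the cofactor coprime to 228/2 = 114.
Checking s = 2, 3, … the first with gcd(s, 114) = 1 is s = 5, giving 10.

10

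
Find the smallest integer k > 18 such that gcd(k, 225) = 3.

21

Multiples of 3 above 18: 3·7, 3·8, … . Need the cofactor coprime to 225/3 = 75.
Checking s = 7, 8, … the first with gcd(s, 75) = 1 is s = 7, giving 21.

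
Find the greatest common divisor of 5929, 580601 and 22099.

5929 = 7² · 11²; 580601 = 7² · 17² · 41; 22099 = 7² · 11 · 41
gcd takes min exponent of each prime: 7² = 49

49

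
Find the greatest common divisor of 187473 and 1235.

187473 = 3 · 11 · 13 · 19 · 23
1235 = 5 · 13 · 19
Common: 13 · 19 = 247

247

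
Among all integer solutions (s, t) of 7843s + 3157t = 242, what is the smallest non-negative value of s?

Euclid: 7843 = 2·3157 + 1529; 3157 = 2·1529 + 99; 1529 = 15·99 + 44; 99 = 2·44 + 11; 44 = 4·11 + 0 → gcd = 11; 242 = 11·22.
Back-substitution yields 7843·(-64) + 3157·(159) = 11, so one solution is s = -64·22 = -1408, t = 159·22 = 3498.
Solutions in s differ by 3157/11 = 287; the one in [0, 287) is -1408 mod 287 = 27.

27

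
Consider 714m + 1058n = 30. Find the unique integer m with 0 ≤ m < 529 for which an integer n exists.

329

Euclid: 1058 = 1·714 + 344; 714 = 2·344 + 26; 344 = 13·26 + 6; 26 = 4·6 + 2; 6 = 3·2 + 0 → gcd = 2; 30 = 2·15.
Back-substitution yields 714·(163) + 1058·(-110) = 2, so one solution is m = 163·15 = 2445, n = -110·15 = -1650.
Solutions in m differ by 1058/2 = 529; the one in [0, 529) is 2445 mod 529 = 329.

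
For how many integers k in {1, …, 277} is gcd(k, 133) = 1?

133 = 7·19. Inclusion–exclusion on these primes:
277 − ⌊277/7⌋ − ⌊277/19⌋ + ⌊277/133⌋ = 226

226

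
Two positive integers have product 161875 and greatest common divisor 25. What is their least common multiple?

6475

gcd·lcm = product, so lcm = 161875/25 = 6475.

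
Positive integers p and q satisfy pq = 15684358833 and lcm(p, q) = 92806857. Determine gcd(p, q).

gcd·lcm = product, so gcd = 15684358833/92806857 = 169.

169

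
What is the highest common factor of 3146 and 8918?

26

3146 = 2 · 11² · 13
8918 = 2 · 7³ · 13
Common: 2 · 13 = 26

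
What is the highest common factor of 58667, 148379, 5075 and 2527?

7

58667 = 7 · 17² · 29; 148379 = 7 · 11 · 41 · 47; 5075 = 5² · 7 · 29; 2527 = 7 · 19²
gcd takes min exponent of each prime: 7 = 7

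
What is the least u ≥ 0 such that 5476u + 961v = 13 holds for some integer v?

275

gcd(5476, 961) = 1 (Euclid: 5476 = 5·961 + 671; 961 = 1·671 + 290; 671 = 2·290 + 91; 290 = 3·91 + 17; 91 = 5·17 + 6; 17 = 2·6 + 5; 6 = 1·5 + 1; 5 = 5·1 + 0), and 1 | 13.
Extended Euclid: 5476·(169) + 961·(-963) = 1. Scale by 13: u₀ = 2197.
General solution u = u₀ + 961t; reducing mod 961 gives u = 275 (and v = -1567).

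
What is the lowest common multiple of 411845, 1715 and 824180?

9698126060

411845 = 5 · 7² · 41²; 1715 = 5 · 7³; 824180 = 2² · 5 · 7² · 29²
lcm takes max exponent of each prime: 2² · 5 · 7³ · 29² · 41² = 9698126060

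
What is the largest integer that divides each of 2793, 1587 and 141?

3

gcd(2793, 1587): 2793 = 1·1587 + 1206; 1587 = 1·1206 + 381; 1206 = 3·381 + 63; 381 = 6·63 + 3; 63 = 21·3 + 0 → 3
gcd(3, 141): 141 = 47·3 + 0 → 3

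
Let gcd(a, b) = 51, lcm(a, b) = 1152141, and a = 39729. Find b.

Using ab = gcd(a,b)·lcm(a,b) = 51·1152141 = 58759191, we get b = 58759191/39729 = 1479.

1479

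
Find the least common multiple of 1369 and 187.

256003

gcd first: 1369 = 7·187 + 60; 187 = 3·60 + 7; 60 = 8·7 + 4; 7 = 1·4 + 3; 4 = 1·3 + 1; 3 = 3·1 + 0 → gcd = 1
lcm = 1369·187/gcd = 256003/1 = 256003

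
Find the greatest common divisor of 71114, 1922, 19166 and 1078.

2

gcd(71114, 1922): 71114 = 37·1922 + 0 → 1922
gcd(1922, 19166): 19166 = 9·1922 + 1868; 1922 = 1·1868 + 54; 1868 = 34·54 + 32; 54 = 1·32 + 22; 32 = 1·22 + 10; 22 = 2·10 + 2; 10 = 5·2 + 0 → 2
gcd(2, 1078): 1078 = 539·2 + 0 → 2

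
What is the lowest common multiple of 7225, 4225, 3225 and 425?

7225 = 5² · 17²; 4225 = 5² · 13²; 3225 = 3 · 5² · 43; 425 = 5² · 17
lcm takes max exponent of each prime: 3 · 5² · 13² · 17² · 43 = 157512225

157512225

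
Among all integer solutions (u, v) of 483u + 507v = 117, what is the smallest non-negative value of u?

143

Reduce mod 507: 483u ≡ 117 (mod 507). With g = gcd(483, 507) = 3 dividing 117, divide through: 161u ≡ 39 (mod 169).
Since gcd(161, 169) = 1, u ≡ 39·(161)⁻¹ ≡ 143 (mod 169). Smallest non-negative: 143.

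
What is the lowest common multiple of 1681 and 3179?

1681 = 41²; 3179 = 11 · 17²
max exponents: 11 · 17² · 41² = 5343899

5343899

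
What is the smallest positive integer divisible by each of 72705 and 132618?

3213997230

gcd first: 132618 = 1·72705 + 59913; 72705 = 1·59913 + 12792; 59913 = 4·12792 + 8745; 12792 = 1·8745 + 4047; 8745 = 2·4047 + 651; 4047 = 6·651 + 141; 651 = 4·141 + 87; 141 = 1·87 + 54; 87 = 1·54 + 33; 54 = 1·33 + 21; 33 = 1·21 + 12; 21 = 1·12 + 9; 12 = 1·9 + 3; 9 = 3·3 + 0 → gcd = 3
lcm = 72705·132618/gcd = 9641991690/3 = 3213997230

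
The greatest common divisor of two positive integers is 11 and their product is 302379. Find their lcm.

27489

For any two positive integers, gcd × lcm equals their product. Hence lcm = 302379 / 11 = 27489.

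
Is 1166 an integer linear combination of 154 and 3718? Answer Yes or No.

By Bézout, 154s + 3718t = 1166 has integer solutions iff gcd(154, 3718) | 1166.
Euclid: 3718 = 24·154 + 22; 154 = 7·22 + 0. gcd = 22; 1166 mod 22 = 0. Yes.

Yes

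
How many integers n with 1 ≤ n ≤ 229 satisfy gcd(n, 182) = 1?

91

182 = 2·7·13. Inclusion–exclusion on these primes:
229 − ⌊229/2⌋ − ⌊229/7⌋ − ⌊229/13⌋ + ⌊229/14⌋ + ⌊229/26⌋ + ⌊229/91⌋ − ⌊229/182⌋ = 91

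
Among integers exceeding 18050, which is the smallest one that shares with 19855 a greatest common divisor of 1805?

21660

gcd(m, 19855) = 1805 forces 1805 | m; write m = 1805s. Then gcd(1805s, 1805·11) = 1805·gcd(s, 11), so need gcd(s, 11) = 1.
1805s > 18050 gives s ≥ 11. The least s ≥ 11 coprime to 11 is 12, so m = 1805·12 = 21660.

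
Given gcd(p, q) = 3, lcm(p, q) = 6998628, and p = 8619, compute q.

2436

p·q = gcd·lcm = 3·6998628 = 20995884, so q = 20995884/8619 = 2436.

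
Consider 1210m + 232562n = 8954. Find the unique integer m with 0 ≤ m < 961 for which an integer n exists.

584

Reduce mod 232562: 1210m ≡ 8954 (mod 232562). With g = gcd(1210, 232562) = 242 dividing 8954, divide through: 5m ≡ 37 (mod 961).
Since gcd(5, 961) = 1, m ≡ 37·(5)⁻¹ ≡ 584 (mod 961). Smallest non-negative: 584.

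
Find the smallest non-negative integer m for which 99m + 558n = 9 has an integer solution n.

17

Euclid: 558 = 5·99 + 63; 99 = 1·63 + 36; 63 = 1·36 + 27; 36 = 1·27 + 9; 27 = 3·9 + 0 → gcd = 9; 9 = 9·1.
Back-substitution yields 99·(17) + 558·(-3) = 9, so one solution is m = 17·1 = 17, n = -3·1 = -3.
Solutions in m differ by 558/9 = 62; the one in [0, 62) is 17 mod 62 = 17.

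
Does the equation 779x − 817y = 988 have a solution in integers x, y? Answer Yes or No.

Yes

gcd(779, 817): 817 = 1·779 + 38; 779 = 20·38 + 19; 38 = 2·19 + 0 → 19
19 divides 988, so a solution exists.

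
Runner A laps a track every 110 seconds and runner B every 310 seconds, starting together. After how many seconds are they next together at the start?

3410

110 = 2 · 5 · 11; 310 = 2 · 5 · 31
max exponents: 2 · 5 · 11 · 31 = 3410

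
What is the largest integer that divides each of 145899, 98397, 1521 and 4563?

gcd(145899, 98397): 145899 = 1·98397 + 47502; 98397 = 2·47502 + 3393; 47502 = 14·3393 + 0 → 3393
gcd(3393, 1521): 3393 = 2·1521 + 351; 1521 = 4·351 + 117; 351 = 3·117 + 0 → 117
gcd(117, 4563): 4563 = 39·117 + 0 → 117

117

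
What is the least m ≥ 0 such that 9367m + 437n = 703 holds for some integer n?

6

gcd(9367, 437) = 19 (Euclid: 9367 = 21·437 + 190; 437 = 2·190 + 57; 190 = 3·57 + 19; 57 = 3·19 + 0), and 19 | 703.
Extended Euclid: 9367·(7) + 437·(-150) = 19. Scale by 37: m₀ = 259.
General solution m = m₀ + 23t; reducing mod 23 gives m = 6 (and n = -127).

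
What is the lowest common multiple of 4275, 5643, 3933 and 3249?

61649775

4275 = 3² · 5² · 19; 5643 = 3³ · 11 · 19; 3933 = 3² · 19 · 23; 3249 = 3² · 19²
lcm takes max exponent of each prime: 3³ · 5² · 11 · 19² · 23 = 61649775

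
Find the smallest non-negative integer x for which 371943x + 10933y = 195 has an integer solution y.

644

gcd(371943, 10933) = 13 (Euclid: 371943 = 34·10933 + 221; 10933 = 49·221 + 104; 221 = 2·104 + 13; 104 = 8·13 + 0), and 13 | 195.
Extended Euclid: 371943·(99) + 10933·(-3368) = 13. Scale by 15: x₀ = 1485.
General solution x = x₀ + 841t; reducing mod 841 gives x = 644 (and y = -21909).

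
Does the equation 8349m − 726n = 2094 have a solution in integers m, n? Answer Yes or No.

gcd(8349, 726): 8349 = 11·726 + 363; 726 = 2·363 + 0 → 363
363 does not divide 2094, so a solution does not exist.

No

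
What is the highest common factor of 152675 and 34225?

Euclid: 152675 = 4·34225 + 15775; 34225 = 2·15775 + 2675; 15775 = 5·2675 + 2400; 2675 = 1·2400 + 275; 2400 = 8·275 + 200; 275 = 1·200 + 75; 200 = 2·75 + 50; 75 = 1·50 + 25; 50 = 2·25 + 0. Last nonzero remainder: 25.

25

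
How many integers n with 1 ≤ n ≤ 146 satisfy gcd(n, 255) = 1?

Prime factors of 255: 3, 5, 17. Count integers ≤ 146 divisible by none of them.
By inclusion–exclusion: 146 − ⌊146/3⌋ − ⌊146/5⌋ − ⌊146/17⌋ + ⌊146/15⌋ + ⌊146/51⌋ + ⌊146/85⌋ − ⌊146/255⌋ = 73.

73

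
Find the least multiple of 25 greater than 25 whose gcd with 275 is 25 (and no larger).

275 = 25·11. Any m with gcd(m, 275) = 25 is a multiple of 25, say 25s, with s coprime to 11.
Need s > 25/25, so s ≥ 2. First s ≥ 2 with gcd(s, 11) = 1 is s = 2. Thus m = 25·2 = 50.

50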